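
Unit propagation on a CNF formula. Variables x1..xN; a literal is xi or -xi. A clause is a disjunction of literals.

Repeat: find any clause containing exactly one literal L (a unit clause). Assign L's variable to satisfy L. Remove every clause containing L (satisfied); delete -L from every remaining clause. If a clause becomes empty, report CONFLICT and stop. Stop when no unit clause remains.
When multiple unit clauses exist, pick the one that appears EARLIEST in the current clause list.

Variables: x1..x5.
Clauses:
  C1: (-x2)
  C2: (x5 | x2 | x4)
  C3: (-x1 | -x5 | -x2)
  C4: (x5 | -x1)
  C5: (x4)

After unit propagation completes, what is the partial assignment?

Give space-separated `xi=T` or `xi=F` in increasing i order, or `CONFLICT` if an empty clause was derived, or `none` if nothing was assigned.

unit clause [-2] forces x2=F; simplify:
  drop 2 from [5, 2, 4] -> [5, 4]
  satisfied 2 clause(s); 3 remain; assigned so far: [2]
unit clause [4] forces x4=T; simplify:
  satisfied 2 clause(s); 1 remain; assigned so far: [2, 4]

Answer: x2=F x4=T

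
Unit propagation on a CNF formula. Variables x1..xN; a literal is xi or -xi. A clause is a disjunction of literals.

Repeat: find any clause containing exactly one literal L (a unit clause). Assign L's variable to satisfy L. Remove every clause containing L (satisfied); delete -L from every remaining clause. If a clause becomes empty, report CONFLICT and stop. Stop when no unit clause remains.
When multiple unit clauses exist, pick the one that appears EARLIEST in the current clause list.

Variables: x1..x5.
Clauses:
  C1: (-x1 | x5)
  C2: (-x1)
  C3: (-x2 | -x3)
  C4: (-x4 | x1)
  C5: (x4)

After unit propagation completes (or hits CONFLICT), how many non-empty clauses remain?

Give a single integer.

Answer: 1

Derivation:
unit clause [-1] forces x1=F; simplify:
  drop 1 from [-4, 1] -> [-4]
  satisfied 2 clause(s); 3 remain; assigned so far: [1]
unit clause [-4] forces x4=F; simplify:
  drop 4 from [4] -> [] (empty!)
  satisfied 1 clause(s); 2 remain; assigned so far: [1, 4]
CONFLICT (empty clause)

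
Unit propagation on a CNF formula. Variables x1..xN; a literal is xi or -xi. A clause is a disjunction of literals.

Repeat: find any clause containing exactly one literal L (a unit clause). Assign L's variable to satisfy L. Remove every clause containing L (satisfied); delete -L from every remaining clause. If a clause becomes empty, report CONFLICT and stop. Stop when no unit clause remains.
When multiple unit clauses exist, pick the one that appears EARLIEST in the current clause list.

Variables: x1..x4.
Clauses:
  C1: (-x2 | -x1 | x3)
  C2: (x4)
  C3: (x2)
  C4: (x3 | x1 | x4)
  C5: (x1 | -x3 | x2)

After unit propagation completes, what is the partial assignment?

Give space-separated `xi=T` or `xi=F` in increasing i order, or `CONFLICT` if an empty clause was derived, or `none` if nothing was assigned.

unit clause [4] forces x4=T; simplify:
  satisfied 2 clause(s); 3 remain; assigned so far: [4]
unit clause [2] forces x2=T; simplify:
  drop -2 from [-2, -1, 3] -> [-1, 3]
  satisfied 2 clause(s); 1 remain; assigned so far: [2, 4]

Answer: x2=T x4=T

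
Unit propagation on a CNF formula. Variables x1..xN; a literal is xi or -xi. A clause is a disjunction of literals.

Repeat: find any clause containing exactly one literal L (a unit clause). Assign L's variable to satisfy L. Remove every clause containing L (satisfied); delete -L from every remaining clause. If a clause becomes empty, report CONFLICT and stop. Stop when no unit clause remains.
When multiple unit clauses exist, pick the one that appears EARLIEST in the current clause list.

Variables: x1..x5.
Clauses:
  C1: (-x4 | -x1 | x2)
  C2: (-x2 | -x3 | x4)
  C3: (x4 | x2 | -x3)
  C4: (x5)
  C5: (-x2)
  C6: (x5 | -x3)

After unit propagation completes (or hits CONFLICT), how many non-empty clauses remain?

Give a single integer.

Answer: 2

Derivation:
unit clause [5] forces x5=T; simplify:
  satisfied 2 clause(s); 4 remain; assigned so far: [5]
unit clause [-2] forces x2=F; simplify:
  drop 2 from [-4, -1, 2] -> [-4, -1]
  drop 2 from [4, 2, -3] -> [4, -3]
  satisfied 2 clause(s); 2 remain; assigned so far: [2, 5]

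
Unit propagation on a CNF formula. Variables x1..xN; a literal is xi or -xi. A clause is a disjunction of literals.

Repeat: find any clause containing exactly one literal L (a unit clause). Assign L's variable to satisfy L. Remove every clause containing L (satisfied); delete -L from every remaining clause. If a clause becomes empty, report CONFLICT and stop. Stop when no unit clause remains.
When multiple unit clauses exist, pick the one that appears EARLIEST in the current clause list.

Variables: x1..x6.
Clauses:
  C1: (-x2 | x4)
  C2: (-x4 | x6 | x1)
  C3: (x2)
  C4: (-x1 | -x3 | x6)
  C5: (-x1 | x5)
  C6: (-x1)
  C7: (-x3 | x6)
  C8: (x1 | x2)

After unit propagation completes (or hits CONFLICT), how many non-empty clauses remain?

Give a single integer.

unit clause [2] forces x2=T; simplify:
  drop -2 from [-2, 4] -> [4]
  satisfied 2 clause(s); 6 remain; assigned so far: [2]
unit clause [4] forces x4=T; simplify:
  drop -4 from [-4, 6, 1] -> [6, 1]
  satisfied 1 clause(s); 5 remain; assigned so far: [2, 4]
unit clause [-1] forces x1=F; simplify:
  drop 1 from [6, 1] -> [6]
  satisfied 3 clause(s); 2 remain; assigned so far: [1, 2, 4]
unit clause [6] forces x6=T; simplify:
  satisfied 2 clause(s); 0 remain; assigned so far: [1, 2, 4, 6]

Answer: 0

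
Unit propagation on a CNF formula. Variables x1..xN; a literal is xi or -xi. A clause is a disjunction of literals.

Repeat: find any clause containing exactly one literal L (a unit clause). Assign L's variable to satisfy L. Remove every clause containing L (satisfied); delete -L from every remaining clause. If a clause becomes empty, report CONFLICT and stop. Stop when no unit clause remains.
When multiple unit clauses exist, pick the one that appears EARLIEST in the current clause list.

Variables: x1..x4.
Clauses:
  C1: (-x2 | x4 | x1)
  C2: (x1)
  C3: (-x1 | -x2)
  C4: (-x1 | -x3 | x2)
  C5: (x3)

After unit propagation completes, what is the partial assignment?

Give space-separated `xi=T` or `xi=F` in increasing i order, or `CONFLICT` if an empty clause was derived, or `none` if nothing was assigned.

Answer: CONFLICT

Derivation:
unit clause [1] forces x1=T; simplify:
  drop -1 from [-1, -2] -> [-2]
  drop -1 from [-1, -3, 2] -> [-3, 2]
  satisfied 2 clause(s); 3 remain; assigned so far: [1]
unit clause [-2] forces x2=F; simplify:
  drop 2 from [-3, 2] -> [-3]
  satisfied 1 clause(s); 2 remain; assigned so far: [1, 2]
unit clause [-3] forces x3=F; simplify:
  drop 3 from [3] -> [] (empty!)
  satisfied 1 clause(s); 1 remain; assigned so far: [1, 2, 3]
CONFLICT (empty clause)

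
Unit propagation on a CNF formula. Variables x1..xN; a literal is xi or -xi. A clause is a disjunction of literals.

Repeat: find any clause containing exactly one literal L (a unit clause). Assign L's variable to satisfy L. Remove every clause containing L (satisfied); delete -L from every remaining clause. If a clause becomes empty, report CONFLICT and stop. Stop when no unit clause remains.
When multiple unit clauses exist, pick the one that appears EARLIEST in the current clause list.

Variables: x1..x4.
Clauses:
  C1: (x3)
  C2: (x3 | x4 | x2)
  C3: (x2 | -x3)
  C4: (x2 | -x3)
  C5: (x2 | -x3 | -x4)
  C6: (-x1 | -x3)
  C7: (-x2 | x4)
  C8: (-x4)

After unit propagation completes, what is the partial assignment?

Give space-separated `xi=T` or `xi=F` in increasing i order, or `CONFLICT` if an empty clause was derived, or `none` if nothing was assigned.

Answer: CONFLICT

Derivation:
unit clause [3] forces x3=T; simplify:
  drop -3 from [2, -3] -> [2]
  drop -3 from [2, -3] -> [2]
  drop -3 from [2, -3, -4] -> [2, -4]
  drop -3 from [-1, -3] -> [-1]
  satisfied 2 clause(s); 6 remain; assigned so far: [3]
unit clause [2] forces x2=T; simplify:
  drop -2 from [-2, 4] -> [4]
  satisfied 3 clause(s); 3 remain; assigned so far: [2, 3]
unit clause [-1] forces x1=F; simplify:
  satisfied 1 clause(s); 2 remain; assigned so far: [1, 2, 3]
unit clause [4] forces x4=T; simplify:
  drop -4 from [-4] -> [] (empty!)
  satisfied 1 clause(s); 1 remain; assigned so far: [1, 2, 3, 4]
CONFLICT (empty clause)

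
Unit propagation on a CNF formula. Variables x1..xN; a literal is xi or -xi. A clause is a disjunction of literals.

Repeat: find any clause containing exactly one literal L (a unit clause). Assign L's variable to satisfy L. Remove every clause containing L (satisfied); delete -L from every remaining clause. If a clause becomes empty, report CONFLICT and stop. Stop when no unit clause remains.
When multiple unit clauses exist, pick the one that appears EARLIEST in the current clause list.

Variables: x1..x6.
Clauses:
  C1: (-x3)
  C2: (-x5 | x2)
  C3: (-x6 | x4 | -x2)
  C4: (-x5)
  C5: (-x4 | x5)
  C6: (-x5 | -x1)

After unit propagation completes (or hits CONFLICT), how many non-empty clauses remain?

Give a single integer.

Answer: 1

Derivation:
unit clause [-3] forces x3=F; simplify:
  satisfied 1 clause(s); 5 remain; assigned so far: [3]
unit clause [-5] forces x5=F; simplify:
  drop 5 from [-4, 5] -> [-4]
  satisfied 3 clause(s); 2 remain; assigned so far: [3, 5]
unit clause [-4] forces x4=F; simplify:
  drop 4 from [-6, 4, -2] -> [-6, -2]
  satisfied 1 clause(s); 1 remain; assigned so far: [3, 4, 5]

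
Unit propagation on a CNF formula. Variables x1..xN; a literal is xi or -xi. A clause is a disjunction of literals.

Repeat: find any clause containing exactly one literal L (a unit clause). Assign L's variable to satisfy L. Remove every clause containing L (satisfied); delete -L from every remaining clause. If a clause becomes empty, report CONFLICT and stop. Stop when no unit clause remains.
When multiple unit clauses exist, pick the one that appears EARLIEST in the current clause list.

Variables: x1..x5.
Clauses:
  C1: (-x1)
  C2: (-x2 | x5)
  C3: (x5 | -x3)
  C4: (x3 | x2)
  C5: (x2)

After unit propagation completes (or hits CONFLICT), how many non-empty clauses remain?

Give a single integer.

unit clause [-1] forces x1=F; simplify:
  satisfied 1 clause(s); 4 remain; assigned so far: [1]
unit clause [2] forces x2=T; simplify:
  drop -2 from [-2, 5] -> [5]
  satisfied 2 clause(s); 2 remain; assigned so far: [1, 2]
unit clause [5] forces x5=T; simplify:
  satisfied 2 clause(s); 0 remain; assigned so far: [1, 2, 5]

Answer: 0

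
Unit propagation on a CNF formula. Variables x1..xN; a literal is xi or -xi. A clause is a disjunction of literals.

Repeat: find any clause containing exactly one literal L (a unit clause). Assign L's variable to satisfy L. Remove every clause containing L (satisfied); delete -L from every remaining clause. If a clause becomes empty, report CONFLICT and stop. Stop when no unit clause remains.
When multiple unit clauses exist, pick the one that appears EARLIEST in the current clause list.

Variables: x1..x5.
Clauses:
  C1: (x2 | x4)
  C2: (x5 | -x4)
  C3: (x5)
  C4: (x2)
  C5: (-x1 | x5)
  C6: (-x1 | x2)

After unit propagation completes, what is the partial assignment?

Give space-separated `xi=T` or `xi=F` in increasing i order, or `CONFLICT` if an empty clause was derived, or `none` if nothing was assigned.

Answer: x2=T x5=T

Derivation:
unit clause [5] forces x5=T; simplify:
  satisfied 3 clause(s); 3 remain; assigned so far: [5]
unit clause [2] forces x2=T; simplify:
  satisfied 3 clause(s); 0 remain; assigned so far: [2, 5]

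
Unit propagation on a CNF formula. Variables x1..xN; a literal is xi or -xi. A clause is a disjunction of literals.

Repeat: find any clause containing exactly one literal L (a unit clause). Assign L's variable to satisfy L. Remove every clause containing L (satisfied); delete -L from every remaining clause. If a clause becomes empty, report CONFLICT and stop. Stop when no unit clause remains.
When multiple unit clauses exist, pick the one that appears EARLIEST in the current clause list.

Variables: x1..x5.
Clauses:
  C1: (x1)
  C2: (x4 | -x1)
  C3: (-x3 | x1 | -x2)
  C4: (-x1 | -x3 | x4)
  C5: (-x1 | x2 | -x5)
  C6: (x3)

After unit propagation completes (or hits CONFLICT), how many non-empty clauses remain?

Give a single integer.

unit clause [1] forces x1=T; simplify:
  drop -1 from [4, -1] -> [4]
  drop -1 from [-1, -3, 4] -> [-3, 4]
  drop -1 from [-1, 2, -5] -> [2, -5]
  satisfied 2 clause(s); 4 remain; assigned so far: [1]
unit clause [4] forces x4=T; simplify:
  satisfied 2 clause(s); 2 remain; assigned so far: [1, 4]
unit clause [3] forces x3=T; simplify:
  satisfied 1 clause(s); 1 remain; assigned so far: [1, 3, 4]

Answer: 1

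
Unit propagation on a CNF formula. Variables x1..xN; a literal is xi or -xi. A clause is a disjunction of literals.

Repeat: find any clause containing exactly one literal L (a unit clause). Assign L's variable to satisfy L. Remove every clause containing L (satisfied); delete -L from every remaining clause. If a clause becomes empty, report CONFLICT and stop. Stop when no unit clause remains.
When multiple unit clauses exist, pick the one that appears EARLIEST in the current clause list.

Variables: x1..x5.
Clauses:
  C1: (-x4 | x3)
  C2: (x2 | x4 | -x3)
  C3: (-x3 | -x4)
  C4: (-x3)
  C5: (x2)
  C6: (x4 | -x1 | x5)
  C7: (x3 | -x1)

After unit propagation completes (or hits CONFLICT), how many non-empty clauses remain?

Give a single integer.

unit clause [-3] forces x3=F; simplify:
  drop 3 from [-4, 3] -> [-4]
  drop 3 from [3, -1] -> [-1]
  satisfied 3 clause(s); 4 remain; assigned so far: [3]
unit clause [-4] forces x4=F; simplify:
  drop 4 from [4, -1, 5] -> [-1, 5]
  satisfied 1 clause(s); 3 remain; assigned so far: [3, 4]
unit clause [2] forces x2=T; simplify:
  satisfied 1 clause(s); 2 remain; assigned so far: [2, 3, 4]
unit clause [-1] forces x1=F; simplify:
  satisfied 2 clause(s); 0 remain; assigned so far: [1, 2, 3, 4]

Answer: 0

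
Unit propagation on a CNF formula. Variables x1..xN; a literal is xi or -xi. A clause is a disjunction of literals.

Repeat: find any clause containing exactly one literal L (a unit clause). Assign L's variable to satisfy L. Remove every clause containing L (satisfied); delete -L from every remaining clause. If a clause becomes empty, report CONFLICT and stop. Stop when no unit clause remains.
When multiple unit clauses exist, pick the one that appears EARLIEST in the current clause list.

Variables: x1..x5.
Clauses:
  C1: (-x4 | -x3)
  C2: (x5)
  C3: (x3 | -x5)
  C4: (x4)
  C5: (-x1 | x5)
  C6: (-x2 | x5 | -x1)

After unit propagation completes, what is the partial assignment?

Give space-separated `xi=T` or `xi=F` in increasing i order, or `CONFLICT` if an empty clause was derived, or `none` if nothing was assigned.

unit clause [5] forces x5=T; simplify:
  drop -5 from [3, -5] -> [3]
  satisfied 3 clause(s); 3 remain; assigned so far: [5]
unit clause [3] forces x3=T; simplify:
  drop -3 from [-4, -3] -> [-4]
  satisfied 1 clause(s); 2 remain; assigned so far: [3, 5]
unit clause [-4] forces x4=F; simplify:
  drop 4 from [4] -> [] (empty!)
  satisfied 1 clause(s); 1 remain; assigned so far: [3, 4, 5]
CONFLICT (empty clause)

Answer: CONFLICT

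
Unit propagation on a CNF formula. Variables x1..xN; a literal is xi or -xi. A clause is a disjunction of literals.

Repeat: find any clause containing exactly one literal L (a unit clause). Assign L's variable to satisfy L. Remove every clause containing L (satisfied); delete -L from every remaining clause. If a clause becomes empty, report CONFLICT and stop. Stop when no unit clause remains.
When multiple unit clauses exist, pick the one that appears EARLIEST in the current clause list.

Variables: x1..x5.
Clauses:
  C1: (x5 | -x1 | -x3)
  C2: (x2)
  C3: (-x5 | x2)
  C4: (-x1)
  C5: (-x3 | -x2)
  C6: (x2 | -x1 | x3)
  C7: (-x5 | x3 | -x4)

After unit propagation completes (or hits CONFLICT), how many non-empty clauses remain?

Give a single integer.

unit clause [2] forces x2=T; simplify:
  drop -2 from [-3, -2] -> [-3]
  satisfied 3 clause(s); 4 remain; assigned so far: [2]
unit clause [-1] forces x1=F; simplify:
  satisfied 2 clause(s); 2 remain; assigned so far: [1, 2]
unit clause [-3] forces x3=F; simplify:
  drop 3 from [-5, 3, -4] -> [-5, -4]
  satisfied 1 clause(s); 1 remain; assigned so far: [1, 2, 3]

Answer: 1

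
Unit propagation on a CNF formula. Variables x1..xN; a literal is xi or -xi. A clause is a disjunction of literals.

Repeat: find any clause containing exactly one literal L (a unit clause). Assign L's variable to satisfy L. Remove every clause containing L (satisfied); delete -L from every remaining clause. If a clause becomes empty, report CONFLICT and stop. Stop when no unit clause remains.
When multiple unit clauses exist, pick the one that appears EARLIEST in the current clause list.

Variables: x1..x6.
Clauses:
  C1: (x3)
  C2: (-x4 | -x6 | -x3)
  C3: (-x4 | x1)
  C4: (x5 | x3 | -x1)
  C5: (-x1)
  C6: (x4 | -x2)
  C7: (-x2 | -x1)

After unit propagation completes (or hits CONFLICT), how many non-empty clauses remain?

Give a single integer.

unit clause [3] forces x3=T; simplify:
  drop -3 from [-4, -6, -3] -> [-4, -6]
  satisfied 2 clause(s); 5 remain; assigned so far: [3]
unit clause [-1] forces x1=F; simplify:
  drop 1 from [-4, 1] -> [-4]
  satisfied 2 clause(s); 3 remain; assigned so far: [1, 3]
unit clause [-4] forces x4=F; simplify:
  drop 4 from [4, -2] -> [-2]
  satisfied 2 clause(s); 1 remain; assigned so far: [1, 3, 4]
unit clause [-2] forces x2=F; simplify:
  satisfied 1 clause(s); 0 remain; assigned so far: [1, 2, 3, 4]

Answer: 0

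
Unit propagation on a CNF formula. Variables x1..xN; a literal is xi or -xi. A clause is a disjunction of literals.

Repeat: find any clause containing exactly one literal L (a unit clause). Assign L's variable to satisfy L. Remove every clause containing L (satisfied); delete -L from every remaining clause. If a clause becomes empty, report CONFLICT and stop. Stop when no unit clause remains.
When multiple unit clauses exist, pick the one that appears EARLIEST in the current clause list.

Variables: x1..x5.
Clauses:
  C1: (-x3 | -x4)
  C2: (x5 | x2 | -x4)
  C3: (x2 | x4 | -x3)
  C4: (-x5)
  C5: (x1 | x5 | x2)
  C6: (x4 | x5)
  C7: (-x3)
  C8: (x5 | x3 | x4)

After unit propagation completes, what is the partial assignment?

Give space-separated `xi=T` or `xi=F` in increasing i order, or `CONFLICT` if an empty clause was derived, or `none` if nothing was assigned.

unit clause [-5] forces x5=F; simplify:
  drop 5 from [5, 2, -4] -> [2, -4]
  drop 5 from [1, 5, 2] -> [1, 2]
  drop 5 from [4, 5] -> [4]
  drop 5 from [5, 3, 4] -> [3, 4]
  satisfied 1 clause(s); 7 remain; assigned so far: [5]
unit clause [4] forces x4=T; simplify:
  drop -4 from [-3, -4] -> [-3]
  drop -4 from [2, -4] -> [2]
  satisfied 3 clause(s); 4 remain; assigned so far: [4, 5]
unit clause [-3] forces x3=F; simplify:
  satisfied 2 clause(s); 2 remain; assigned so far: [3, 4, 5]
unit clause [2] forces x2=T; simplify:
  satisfied 2 clause(s); 0 remain; assigned so far: [2, 3, 4, 5]

Answer: x2=T x3=F x4=T x5=F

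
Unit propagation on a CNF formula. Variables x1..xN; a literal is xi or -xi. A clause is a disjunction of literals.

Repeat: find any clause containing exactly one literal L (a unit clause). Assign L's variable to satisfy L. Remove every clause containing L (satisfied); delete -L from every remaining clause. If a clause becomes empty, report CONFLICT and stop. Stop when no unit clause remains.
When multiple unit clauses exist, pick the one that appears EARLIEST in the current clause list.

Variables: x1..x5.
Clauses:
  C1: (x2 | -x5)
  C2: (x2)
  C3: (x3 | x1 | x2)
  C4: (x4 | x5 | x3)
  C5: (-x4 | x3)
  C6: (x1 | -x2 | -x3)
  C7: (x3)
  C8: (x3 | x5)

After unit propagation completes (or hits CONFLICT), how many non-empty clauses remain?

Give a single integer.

unit clause [2] forces x2=T; simplify:
  drop -2 from [1, -2, -3] -> [1, -3]
  satisfied 3 clause(s); 5 remain; assigned so far: [2]
unit clause [3] forces x3=T; simplify:
  drop -3 from [1, -3] -> [1]
  satisfied 4 clause(s); 1 remain; assigned so far: [2, 3]
unit clause [1] forces x1=T; simplify:
  satisfied 1 clause(s); 0 remain; assigned so far: [1, 2, 3]

Answer: 0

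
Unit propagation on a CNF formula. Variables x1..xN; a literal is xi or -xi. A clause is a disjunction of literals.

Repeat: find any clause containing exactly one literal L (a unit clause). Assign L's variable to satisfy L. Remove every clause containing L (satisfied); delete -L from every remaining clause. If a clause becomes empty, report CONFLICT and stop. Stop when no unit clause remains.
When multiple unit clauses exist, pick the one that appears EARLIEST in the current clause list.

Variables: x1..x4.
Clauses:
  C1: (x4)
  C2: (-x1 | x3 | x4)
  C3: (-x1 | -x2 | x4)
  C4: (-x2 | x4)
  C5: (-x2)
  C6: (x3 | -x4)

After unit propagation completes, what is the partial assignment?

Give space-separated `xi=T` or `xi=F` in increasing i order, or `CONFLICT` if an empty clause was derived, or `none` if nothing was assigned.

unit clause [4] forces x4=T; simplify:
  drop -4 from [3, -4] -> [3]
  satisfied 4 clause(s); 2 remain; assigned so far: [4]
unit clause [-2] forces x2=F; simplify:
  satisfied 1 clause(s); 1 remain; assigned so far: [2, 4]
unit clause [3] forces x3=T; simplify:
  satisfied 1 clause(s); 0 remain; assigned so far: [2, 3, 4]

Answer: x2=F x3=T x4=T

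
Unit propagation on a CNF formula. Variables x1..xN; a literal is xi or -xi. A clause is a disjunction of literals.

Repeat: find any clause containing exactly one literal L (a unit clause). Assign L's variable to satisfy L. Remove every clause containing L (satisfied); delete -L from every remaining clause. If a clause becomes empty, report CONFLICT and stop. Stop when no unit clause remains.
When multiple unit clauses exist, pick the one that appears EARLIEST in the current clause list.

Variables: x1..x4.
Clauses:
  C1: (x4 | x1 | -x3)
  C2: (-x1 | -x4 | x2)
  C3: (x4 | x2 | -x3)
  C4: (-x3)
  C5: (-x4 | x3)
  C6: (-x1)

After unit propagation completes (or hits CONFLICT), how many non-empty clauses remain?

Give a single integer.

unit clause [-3] forces x3=F; simplify:
  drop 3 from [-4, 3] -> [-4]
  satisfied 3 clause(s); 3 remain; assigned so far: [3]
unit clause [-4] forces x4=F; simplify:
  satisfied 2 clause(s); 1 remain; assigned so far: [3, 4]
unit clause [-1] forces x1=F; simplify:
  satisfied 1 clause(s); 0 remain; assigned so far: [1, 3, 4]

Answer: 0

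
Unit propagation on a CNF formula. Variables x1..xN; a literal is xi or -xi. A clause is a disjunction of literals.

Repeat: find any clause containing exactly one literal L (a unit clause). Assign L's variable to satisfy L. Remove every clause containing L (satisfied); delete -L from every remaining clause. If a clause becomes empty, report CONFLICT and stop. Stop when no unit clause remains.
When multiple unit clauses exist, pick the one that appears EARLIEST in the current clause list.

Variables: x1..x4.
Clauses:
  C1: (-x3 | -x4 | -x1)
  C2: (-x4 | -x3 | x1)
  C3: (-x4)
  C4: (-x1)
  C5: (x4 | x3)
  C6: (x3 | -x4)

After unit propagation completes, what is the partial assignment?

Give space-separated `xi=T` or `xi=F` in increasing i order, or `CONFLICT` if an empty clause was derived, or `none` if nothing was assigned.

unit clause [-4] forces x4=F; simplify:
  drop 4 from [4, 3] -> [3]
  satisfied 4 clause(s); 2 remain; assigned so far: [4]
unit clause [-1] forces x1=F; simplify:
  satisfied 1 clause(s); 1 remain; assigned so far: [1, 4]
unit clause [3] forces x3=T; simplify:
  satisfied 1 clause(s); 0 remain; assigned so far: [1, 3, 4]

Answer: x1=F x3=T x4=F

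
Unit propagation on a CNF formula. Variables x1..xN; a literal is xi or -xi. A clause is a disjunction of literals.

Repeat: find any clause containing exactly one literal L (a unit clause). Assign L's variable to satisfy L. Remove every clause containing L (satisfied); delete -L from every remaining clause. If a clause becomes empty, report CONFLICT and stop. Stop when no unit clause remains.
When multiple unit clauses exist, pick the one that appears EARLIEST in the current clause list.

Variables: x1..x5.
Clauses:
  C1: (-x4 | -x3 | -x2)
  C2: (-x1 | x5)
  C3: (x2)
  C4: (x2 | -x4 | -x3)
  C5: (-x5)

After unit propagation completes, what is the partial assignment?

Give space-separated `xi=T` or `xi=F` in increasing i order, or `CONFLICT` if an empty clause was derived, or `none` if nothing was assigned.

unit clause [2] forces x2=T; simplify:
  drop -2 from [-4, -3, -2] -> [-4, -3]
  satisfied 2 clause(s); 3 remain; assigned so far: [2]
unit clause [-5] forces x5=F; simplify:
  drop 5 from [-1, 5] -> [-1]
  satisfied 1 clause(s); 2 remain; assigned so far: [2, 5]
unit clause [-1] forces x1=F; simplify:
  satisfied 1 clause(s); 1 remain; assigned so far: [1, 2, 5]

Answer: x1=F x2=T x5=F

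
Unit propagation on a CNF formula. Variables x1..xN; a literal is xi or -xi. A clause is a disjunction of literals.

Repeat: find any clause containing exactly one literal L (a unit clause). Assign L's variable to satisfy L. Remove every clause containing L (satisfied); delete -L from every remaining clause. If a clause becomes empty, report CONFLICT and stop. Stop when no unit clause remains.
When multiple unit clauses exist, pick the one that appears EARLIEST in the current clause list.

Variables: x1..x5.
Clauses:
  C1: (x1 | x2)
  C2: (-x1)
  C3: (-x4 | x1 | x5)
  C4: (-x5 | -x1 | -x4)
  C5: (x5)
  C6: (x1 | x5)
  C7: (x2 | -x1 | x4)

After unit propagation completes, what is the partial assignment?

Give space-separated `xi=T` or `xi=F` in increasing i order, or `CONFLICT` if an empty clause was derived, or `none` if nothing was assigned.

Answer: x1=F x2=T x5=T

Derivation:
unit clause [-1] forces x1=F; simplify:
  drop 1 from [1, 2] -> [2]
  drop 1 from [-4, 1, 5] -> [-4, 5]
  drop 1 from [1, 5] -> [5]
  satisfied 3 clause(s); 4 remain; assigned so far: [1]
unit clause [2] forces x2=T; simplify:
  satisfied 1 clause(s); 3 remain; assigned so far: [1, 2]
unit clause [5] forces x5=T; simplify:
  satisfied 3 clause(s); 0 remain; assigned so far: [1, 2, 5]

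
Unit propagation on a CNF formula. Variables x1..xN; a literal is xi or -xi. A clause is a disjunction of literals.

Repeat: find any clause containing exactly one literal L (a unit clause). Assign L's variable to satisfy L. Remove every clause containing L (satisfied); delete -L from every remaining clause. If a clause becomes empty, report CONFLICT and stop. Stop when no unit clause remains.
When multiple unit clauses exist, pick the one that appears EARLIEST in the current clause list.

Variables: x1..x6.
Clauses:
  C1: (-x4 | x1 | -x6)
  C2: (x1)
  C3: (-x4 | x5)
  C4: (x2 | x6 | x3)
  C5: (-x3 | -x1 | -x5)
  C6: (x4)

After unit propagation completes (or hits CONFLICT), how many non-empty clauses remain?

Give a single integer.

Answer: 1

Derivation:
unit clause [1] forces x1=T; simplify:
  drop -1 from [-3, -1, -5] -> [-3, -5]
  satisfied 2 clause(s); 4 remain; assigned so far: [1]
unit clause [4] forces x4=T; simplify:
  drop -4 from [-4, 5] -> [5]
  satisfied 1 clause(s); 3 remain; assigned so far: [1, 4]
unit clause [5] forces x5=T; simplify:
  drop -5 from [-3, -5] -> [-3]
  satisfied 1 clause(s); 2 remain; assigned so far: [1, 4, 5]
unit clause [-3] forces x3=F; simplify:
  drop 3 from [2, 6, 3] -> [2, 6]
  satisfied 1 clause(s); 1 remain; assigned so far: [1, 3, 4, 5]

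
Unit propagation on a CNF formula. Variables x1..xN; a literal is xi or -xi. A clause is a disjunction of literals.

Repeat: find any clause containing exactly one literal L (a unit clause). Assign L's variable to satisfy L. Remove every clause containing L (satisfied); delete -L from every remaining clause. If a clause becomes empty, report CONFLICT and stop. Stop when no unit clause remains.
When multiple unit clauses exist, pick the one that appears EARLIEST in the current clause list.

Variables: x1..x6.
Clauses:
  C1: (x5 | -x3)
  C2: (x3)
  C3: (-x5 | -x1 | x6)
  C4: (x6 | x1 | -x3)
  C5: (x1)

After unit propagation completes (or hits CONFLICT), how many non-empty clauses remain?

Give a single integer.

unit clause [3] forces x3=T; simplify:
  drop -3 from [5, -3] -> [5]
  drop -3 from [6, 1, -3] -> [6, 1]
  satisfied 1 clause(s); 4 remain; assigned so far: [3]
unit clause [5] forces x5=T; simplify:
  drop -5 from [-5, -1, 6] -> [-1, 6]
  satisfied 1 clause(s); 3 remain; assigned so far: [3, 5]
unit clause [1] forces x1=T; simplify:
  drop -1 from [-1, 6] -> [6]
  satisfied 2 clause(s); 1 remain; assigned so far: [1, 3, 5]
unit clause [6] forces x6=T; simplify:
  satisfied 1 clause(s); 0 remain; assigned so far: [1, 3, 5, 6]

Answer: 0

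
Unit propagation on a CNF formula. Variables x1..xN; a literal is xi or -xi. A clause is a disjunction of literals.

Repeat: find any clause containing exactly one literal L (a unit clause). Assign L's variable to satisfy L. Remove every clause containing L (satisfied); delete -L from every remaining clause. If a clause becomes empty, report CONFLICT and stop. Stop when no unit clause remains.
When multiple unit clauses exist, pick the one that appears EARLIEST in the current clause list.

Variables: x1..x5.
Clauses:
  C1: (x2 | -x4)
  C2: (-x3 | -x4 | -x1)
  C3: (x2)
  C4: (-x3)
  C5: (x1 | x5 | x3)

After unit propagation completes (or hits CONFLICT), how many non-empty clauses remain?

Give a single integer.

Answer: 1

Derivation:
unit clause [2] forces x2=T; simplify:
  satisfied 2 clause(s); 3 remain; assigned so far: [2]
unit clause [-3] forces x3=F; simplify:
  drop 3 from [1, 5, 3] -> [1, 5]
  satisfied 2 clause(s); 1 remain; assigned so far: [2, 3]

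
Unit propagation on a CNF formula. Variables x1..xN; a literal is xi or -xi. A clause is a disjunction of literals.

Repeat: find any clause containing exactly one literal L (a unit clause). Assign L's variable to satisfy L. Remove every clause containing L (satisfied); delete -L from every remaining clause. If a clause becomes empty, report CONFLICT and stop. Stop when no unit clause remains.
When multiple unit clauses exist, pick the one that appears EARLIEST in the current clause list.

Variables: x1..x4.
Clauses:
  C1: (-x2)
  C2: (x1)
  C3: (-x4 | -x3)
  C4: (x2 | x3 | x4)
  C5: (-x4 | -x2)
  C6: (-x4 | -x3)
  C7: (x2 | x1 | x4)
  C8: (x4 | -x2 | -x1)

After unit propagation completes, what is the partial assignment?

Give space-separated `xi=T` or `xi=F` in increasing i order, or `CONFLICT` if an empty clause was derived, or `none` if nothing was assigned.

unit clause [-2] forces x2=F; simplify:
  drop 2 from [2, 3, 4] -> [3, 4]
  drop 2 from [2, 1, 4] -> [1, 4]
  satisfied 3 clause(s); 5 remain; assigned so far: [2]
unit clause [1] forces x1=T; simplify:
  satisfied 2 clause(s); 3 remain; assigned so far: [1, 2]

Answer: x1=T x2=F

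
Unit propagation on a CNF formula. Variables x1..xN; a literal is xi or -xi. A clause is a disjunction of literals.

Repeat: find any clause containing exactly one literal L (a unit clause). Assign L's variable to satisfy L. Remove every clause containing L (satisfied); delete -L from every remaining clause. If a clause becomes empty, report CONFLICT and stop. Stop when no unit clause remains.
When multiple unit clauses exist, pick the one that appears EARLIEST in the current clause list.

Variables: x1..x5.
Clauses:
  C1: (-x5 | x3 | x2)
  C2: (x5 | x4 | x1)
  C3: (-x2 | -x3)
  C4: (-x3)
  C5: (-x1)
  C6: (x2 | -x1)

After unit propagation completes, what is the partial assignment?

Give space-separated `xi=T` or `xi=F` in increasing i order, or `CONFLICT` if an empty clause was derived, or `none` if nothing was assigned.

unit clause [-3] forces x3=F; simplify:
  drop 3 from [-5, 3, 2] -> [-5, 2]
  satisfied 2 clause(s); 4 remain; assigned so far: [3]
unit clause [-1] forces x1=F; simplify:
  drop 1 from [5, 4, 1] -> [5, 4]
  satisfied 2 clause(s); 2 remain; assigned so far: [1, 3]

Answer: x1=F x3=F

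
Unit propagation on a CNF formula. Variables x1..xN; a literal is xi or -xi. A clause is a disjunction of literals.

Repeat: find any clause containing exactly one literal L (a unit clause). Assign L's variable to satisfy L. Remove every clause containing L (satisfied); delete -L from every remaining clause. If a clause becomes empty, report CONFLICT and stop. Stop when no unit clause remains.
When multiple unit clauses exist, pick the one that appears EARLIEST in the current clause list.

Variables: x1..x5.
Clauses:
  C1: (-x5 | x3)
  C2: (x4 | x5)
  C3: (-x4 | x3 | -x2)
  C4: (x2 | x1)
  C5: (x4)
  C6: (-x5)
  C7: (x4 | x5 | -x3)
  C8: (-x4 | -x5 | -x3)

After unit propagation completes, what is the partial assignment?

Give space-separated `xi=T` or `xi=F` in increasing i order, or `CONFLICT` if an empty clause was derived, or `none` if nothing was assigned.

unit clause [4] forces x4=T; simplify:
  drop -4 from [-4, 3, -2] -> [3, -2]
  drop -4 from [-4, -5, -3] -> [-5, -3]
  satisfied 3 clause(s); 5 remain; assigned so far: [4]
unit clause [-5] forces x5=F; simplify:
  satisfied 3 clause(s); 2 remain; assigned so far: [4, 5]

Answer: x4=T x5=F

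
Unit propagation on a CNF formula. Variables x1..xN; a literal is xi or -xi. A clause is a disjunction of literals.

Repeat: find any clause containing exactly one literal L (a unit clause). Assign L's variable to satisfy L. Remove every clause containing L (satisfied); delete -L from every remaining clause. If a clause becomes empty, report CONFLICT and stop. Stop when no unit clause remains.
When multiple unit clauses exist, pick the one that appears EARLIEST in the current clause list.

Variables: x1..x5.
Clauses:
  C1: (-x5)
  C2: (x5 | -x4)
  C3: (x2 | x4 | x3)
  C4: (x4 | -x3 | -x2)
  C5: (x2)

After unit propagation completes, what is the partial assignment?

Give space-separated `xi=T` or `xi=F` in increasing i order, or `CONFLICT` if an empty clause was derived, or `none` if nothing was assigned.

Answer: x2=T x3=F x4=F x5=F

Derivation:
unit clause [-5] forces x5=F; simplify:
  drop 5 from [5, -4] -> [-4]
  satisfied 1 clause(s); 4 remain; assigned so far: [5]
unit clause [-4] forces x4=F; simplify:
  drop 4 from [2, 4, 3] -> [2, 3]
  drop 4 from [4, -3, -2] -> [-3, -2]
  satisfied 1 clause(s); 3 remain; assigned so far: [4, 5]
unit clause [2] forces x2=T; simplify:
  drop -2 from [-3, -2] -> [-3]
  satisfied 2 clause(s); 1 remain; assigned so far: [2, 4, 5]
unit clause [-3] forces x3=F; simplify:
  satisfied 1 clause(s); 0 remain; assigned so far: [2, 3, 4, 5]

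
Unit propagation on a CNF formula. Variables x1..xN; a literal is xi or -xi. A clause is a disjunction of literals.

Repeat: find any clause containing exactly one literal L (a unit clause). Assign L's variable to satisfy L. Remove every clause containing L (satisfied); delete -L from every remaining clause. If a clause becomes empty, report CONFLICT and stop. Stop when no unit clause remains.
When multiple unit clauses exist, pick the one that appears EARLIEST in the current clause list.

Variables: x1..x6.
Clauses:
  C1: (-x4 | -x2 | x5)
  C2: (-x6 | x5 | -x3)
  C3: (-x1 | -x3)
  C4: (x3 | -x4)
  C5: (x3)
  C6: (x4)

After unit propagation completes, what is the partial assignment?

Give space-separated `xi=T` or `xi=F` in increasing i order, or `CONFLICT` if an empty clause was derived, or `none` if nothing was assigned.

unit clause [3] forces x3=T; simplify:
  drop -3 from [-6, 5, -3] -> [-6, 5]
  drop -3 from [-1, -3] -> [-1]
  satisfied 2 clause(s); 4 remain; assigned so far: [3]
unit clause [-1] forces x1=F; simplify:
  satisfied 1 clause(s); 3 remain; assigned so far: [1, 3]
unit clause [4] forces x4=T; simplify:
  drop -4 from [-4, -2, 5] -> [-2, 5]
  satisfied 1 clause(s); 2 remain; assigned so far: [1, 3, 4]

Answer: x1=F x3=T x4=T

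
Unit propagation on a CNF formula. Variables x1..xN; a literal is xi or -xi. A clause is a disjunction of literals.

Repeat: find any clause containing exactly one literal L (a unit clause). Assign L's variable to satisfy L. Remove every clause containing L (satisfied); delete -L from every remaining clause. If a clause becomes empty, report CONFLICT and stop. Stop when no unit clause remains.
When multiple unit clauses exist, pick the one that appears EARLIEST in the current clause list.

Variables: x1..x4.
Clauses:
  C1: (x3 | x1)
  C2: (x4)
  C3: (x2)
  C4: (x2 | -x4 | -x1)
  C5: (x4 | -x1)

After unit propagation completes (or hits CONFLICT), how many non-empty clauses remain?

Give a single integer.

Answer: 1

Derivation:
unit clause [4] forces x4=T; simplify:
  drop -4 from [2, -4, -1] -> [2, -1]
  satisfied 2 clause(s); 3 remain; assigned so far: [4]
unit clause [2] forces x2=T; simplify:
  satisfied 2 clause(s); 1 remain; assigned so far: [2, 4]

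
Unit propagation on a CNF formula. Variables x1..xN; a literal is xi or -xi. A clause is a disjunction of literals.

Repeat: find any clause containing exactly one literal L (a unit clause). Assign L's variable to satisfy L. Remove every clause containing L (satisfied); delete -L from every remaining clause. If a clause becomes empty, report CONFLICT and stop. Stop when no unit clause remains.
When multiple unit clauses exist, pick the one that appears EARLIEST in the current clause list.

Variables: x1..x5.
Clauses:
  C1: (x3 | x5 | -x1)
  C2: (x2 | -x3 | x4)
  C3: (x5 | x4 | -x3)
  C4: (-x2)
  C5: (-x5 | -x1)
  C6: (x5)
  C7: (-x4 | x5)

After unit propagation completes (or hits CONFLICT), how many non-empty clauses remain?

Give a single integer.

unit clause [-2] forces x2=F; simplify:
  drop 2 from [2, -3, 4] -> [-3, 4]
  satisfied 1 clause(s); 6 remain; assigned so far: [2]
unit clause [5] forces x5=T; simplify:
  drop -5 from [-5, -1] -> [-1]
  satisfied 4 clause(s); 2 remain; assigned so far: [2, 5]
unit clause [-1] forces x1=F; simplify:
  satisfied 1 clause(s); 1 remain; assigned so far: [1, 2, 5]

Answer: 1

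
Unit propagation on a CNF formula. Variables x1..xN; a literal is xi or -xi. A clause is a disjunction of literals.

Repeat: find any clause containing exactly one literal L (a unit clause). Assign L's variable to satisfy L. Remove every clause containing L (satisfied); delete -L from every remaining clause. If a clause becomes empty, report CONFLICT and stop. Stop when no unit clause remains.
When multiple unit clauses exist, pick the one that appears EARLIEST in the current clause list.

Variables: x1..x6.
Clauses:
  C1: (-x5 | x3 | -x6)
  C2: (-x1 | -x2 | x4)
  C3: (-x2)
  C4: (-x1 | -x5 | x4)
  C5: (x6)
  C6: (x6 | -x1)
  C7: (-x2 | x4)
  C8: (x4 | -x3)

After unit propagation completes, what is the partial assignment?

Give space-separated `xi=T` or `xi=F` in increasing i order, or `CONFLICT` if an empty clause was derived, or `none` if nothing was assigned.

Answer: x2=F x6=T

Derivation:
unit clause [-2] forces x2=F; simplify:
  satisfied 3 clause(s); 5 remain; assigned so far: [2]
unit clause [6] forces x6=T; simplify:
  drop -6 from [-5, 3, -6] -> [-5, 3]
  satisfied 2 clause(s); 3 remain; assigned so far: [2, 6]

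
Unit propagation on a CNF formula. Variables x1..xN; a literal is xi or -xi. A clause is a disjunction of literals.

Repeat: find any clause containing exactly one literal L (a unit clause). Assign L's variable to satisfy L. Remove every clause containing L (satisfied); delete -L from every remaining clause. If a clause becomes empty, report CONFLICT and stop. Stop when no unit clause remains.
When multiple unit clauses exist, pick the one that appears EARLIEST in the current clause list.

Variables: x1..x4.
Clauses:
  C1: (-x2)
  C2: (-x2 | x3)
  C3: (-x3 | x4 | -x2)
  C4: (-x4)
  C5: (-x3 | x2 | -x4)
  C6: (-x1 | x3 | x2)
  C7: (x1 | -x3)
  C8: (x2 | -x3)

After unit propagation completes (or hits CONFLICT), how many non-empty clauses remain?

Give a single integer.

unit clause [-2] forces x2=F; simplify:
  drop 2 from [-3, 2, -4] -> [-3, -4]
  drop 2 from [-1, 3, 2] -> [-1, 3]
  drop 2 from [2, -3] -> [-3]
  satisfied 3 clause(s); 5 remain; assigned so far: [2]
unit clause [-4] forces x4=F; simplify:
  satisfied 2 clause(s); 3 remain; assigned so far: [2, 4]
unit clause [-3] forces x3=F; simplify:
  drop 3 from [-1, 3] -> [-1]
  satisfied 2 clause(s); 1 remain; assigned so far: [2, 3, 4]
unit clause [-1] forces x1=F; simplify:
  satisfied 1 clause(s); 0 remain; assigned so far: [1, 2, 3, 4]

Answer: 0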